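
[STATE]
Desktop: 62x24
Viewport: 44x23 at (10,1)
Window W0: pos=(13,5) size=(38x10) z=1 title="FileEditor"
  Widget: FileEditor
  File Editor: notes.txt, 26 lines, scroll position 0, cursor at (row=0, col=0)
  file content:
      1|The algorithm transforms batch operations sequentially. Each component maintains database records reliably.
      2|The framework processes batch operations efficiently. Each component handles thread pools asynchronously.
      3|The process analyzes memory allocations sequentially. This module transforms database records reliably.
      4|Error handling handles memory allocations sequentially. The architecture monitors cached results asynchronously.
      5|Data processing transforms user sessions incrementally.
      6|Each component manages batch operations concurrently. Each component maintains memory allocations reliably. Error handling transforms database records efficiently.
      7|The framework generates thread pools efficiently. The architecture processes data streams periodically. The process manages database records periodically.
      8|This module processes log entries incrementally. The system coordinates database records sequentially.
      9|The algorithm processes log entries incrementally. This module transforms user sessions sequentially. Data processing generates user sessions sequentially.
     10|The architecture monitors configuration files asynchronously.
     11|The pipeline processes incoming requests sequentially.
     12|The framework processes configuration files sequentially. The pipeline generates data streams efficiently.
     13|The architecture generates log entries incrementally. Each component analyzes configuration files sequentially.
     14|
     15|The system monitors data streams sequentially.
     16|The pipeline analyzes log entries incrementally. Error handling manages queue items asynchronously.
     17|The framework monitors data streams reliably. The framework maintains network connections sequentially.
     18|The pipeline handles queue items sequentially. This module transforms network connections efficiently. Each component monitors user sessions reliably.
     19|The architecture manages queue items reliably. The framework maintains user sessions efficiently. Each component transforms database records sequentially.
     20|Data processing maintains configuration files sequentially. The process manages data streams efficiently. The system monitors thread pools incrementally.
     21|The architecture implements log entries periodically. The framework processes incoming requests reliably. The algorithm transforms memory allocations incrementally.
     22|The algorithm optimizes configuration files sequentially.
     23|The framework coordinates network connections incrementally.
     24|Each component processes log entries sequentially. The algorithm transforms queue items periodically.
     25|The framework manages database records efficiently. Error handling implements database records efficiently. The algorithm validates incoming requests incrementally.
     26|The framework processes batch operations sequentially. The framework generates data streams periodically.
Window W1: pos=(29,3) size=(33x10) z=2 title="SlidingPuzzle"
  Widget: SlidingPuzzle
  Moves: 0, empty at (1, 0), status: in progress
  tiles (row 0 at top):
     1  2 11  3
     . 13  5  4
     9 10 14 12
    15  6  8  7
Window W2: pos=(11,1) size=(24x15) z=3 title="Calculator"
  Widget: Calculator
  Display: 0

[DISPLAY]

 ┏━━━━━━━━━━━━━━━━━━━━━━┓                   
 ┃ Calculator           ┃                   
 ┠──────────────────────┨━━━━━━━━━━━━━━━━━━━
 ┃                     0┃ingPuzzle          
 ┃┌───┬───┬───┬───┐     ┃───────────────────
 ┃│ 7 │ 8 │ 9 │ ÷ │     ┃┬────┬────┬────┐   
 ┃├───┼───┼───┼───┤     ┃│  2 │ 11 │  3 │   
 ┃│ 4 │ 5 │ 6 │ × │     ┃┼────┼────┼────┤   
 ┃├───┼───┼───┼───┤     ┃│ 13 │  5 │  4 │   
 ┃│ 1 │ 2 │ 3 │ - │     ┃┼────┼────┼────┤   
 ┃├───┼───┼───┼───┤     ┃│ 10 │ 14 │ 12 │   
 ┃│ 0 │ . │ = │ + │     ┃━━━━━━━━━━━━━━━━━━━
 ┃├───┼───┼───┼───┤     ┃s batch operat▼┃   
 ┃│ C │ MC│ MR│ M+│     ┃━━━━━━━━━━━━━━━┛   
 ┗━━━━━━━━━━━━━━━━━━━━━━┛                   
                                            
                                            
                                            
                                            
                                            
                                            
                                            
                                            


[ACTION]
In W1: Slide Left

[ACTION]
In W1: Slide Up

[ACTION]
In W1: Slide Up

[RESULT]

 ┏━━━━━━━━━━━━━━━━━━━━━━┓                   
 ┃ Calculator           ┃                   
 ┠──────────────────────┨━━━━━━━━━━━━━━━━━━━
 ┃                     0┃ingPuzzle          
 ┃┌───┬───┬───┬───┐     ┃───────────────────
 ┃│ 7 │ 8 │ 9 │ ÷ │     ┃┬────┬────┬────┐   
 ┃├───┼───┼───┼───┤     ┃│  2 │ 11 │  3 │   
 ┃│ 4 │ 5 │ 6 │ × │     ┃┼────┼────┼────┤   
 ┃├───┼───┼───┼───┤     ┃│ 10 │  5 │  4 │   
 ┃│ 1 │ 2 │ 3 │ - │     ┃┼────┼────┼────┤   
 ┃├───┼───┼───┼───┤     ┃│  6 │ 14 │ 12 │   
 ┃│ 0 │ . │ = │ + │     ┃━━━━━━━━━━━━━━━━━━━
 ┃├───┼───┼───┼───┤     ┃s batch operat▼┃   
 ┃│ C │ MC│ MR│ M+│     ┃━━━━━━━━━━━━━━━┛   
 ┗━━━━━━━━━━━━━━━━━━━━━━┛                   
                                            
                                            
                                            
                                            
                                            
                                            
                                            
                                            


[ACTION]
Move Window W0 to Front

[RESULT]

 ┏━━━━━━━━━━━━━━━━━━━━━━┓                   
 ┃ Calculator           ┃                   
 ┠──────────────────────┨━━━━━━━━━━━━━━━━━━━
 ┃                     0┃ingPuzzle          
 ┃┌┏━━━━━━━━━━━━━━━━━━━━━━━━━━━━━━━━━━━━┓───
 ┃│┃ FileEditor                         ┃   
 ┃├┠────────────────────────────────────┨   
 ┃│┃█he algorithm transforms batch oper▲┃   
 ┃├┃The framework processes batch opera█┃   
 ┃│┃The process analyzes memory allocat░┃   
 ┃├┃Error handling handles memory alloc░┃   
 ┃│┃Data processing transforms user ses░┃━━━
 ┃├┃Each component manages batch operat▼┃   
 ┃│┗━━━━━━━━━━━━━━━━━━━━━━━━━━━━━━━━━━━━┛   
 ┗━━━━━━━━━━━━━━━━━━━━━━┛                   
                                            
                                            
                                            
                                            
                                            
                                            
                                            
                                            


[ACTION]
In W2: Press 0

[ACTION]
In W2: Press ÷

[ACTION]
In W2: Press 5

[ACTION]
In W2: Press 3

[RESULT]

 ┏━━━━━━━━━━━━━━━━━━━━━━┓                   
 ┃ Calculator           ┃                   
 ┠──────────────────────┨━━━━━━━━━━━━━━━━━━━
 ┃                    53┃ingPuzzle          
 ┃┌┏━━━━━━━━━━━━━━━━━━━━━━━━━━━━━━━━━━━━┓───
 ┃│┃ FileEditor                         ┃   
 ┃├┠────────────────────────────────────┨   
 ┃│┃█he algorithm transforms batch oper▲┃   
 ┃├┃The framework processes batch opera█┃   
 ┃│┃The process analyzes memory allocat░┃   
 ┃├┃Error handling handles memory alloc░┃   
 ┃│┃Data processing transforms user ses░┃━━━
 ┃├┃Each component manages batch operat▼┃   
 ┃│┗━━━━━━━━━━━━━━━━━━━━━━━━━━━━━━━━━━━━┛   
 ┗━━━━━━━━━━━━━━━━━━━━━━┛                   
                                            
                                            
                                            
                                            
                                            
                                            
                                            
                                            


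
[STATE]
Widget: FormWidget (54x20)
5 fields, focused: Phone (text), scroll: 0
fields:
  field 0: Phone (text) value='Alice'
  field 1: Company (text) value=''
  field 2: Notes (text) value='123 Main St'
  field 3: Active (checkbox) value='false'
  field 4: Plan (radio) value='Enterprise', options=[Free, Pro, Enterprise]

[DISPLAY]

> Phone:      [Alice                                 ]
  Company:    [                                      ]
  Notes:      [123 Main St                           ]
  Active:     [ ]                                     
  Plan:       ( ) Free  ( ) Pro  (●) Enterprise       
                                                      
                                                      
                                                      
                                                      
                                                      
                                                      
                                                      
                                                      
                                                      
                                                      
                                                      
                                                      
                                                      
                                                      
                                                      


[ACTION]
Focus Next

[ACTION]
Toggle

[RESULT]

  Phone:      [Alice                                 ]
> Company:    [                                      ]
  Notes:      [123 Main St                           ]
  Active:     [ ]                                     
  Plan:       ( ) Free  ( ) Pro  (●) Enterprise       
                                                      
                                                      
                                                      
                                                      
                                                      
                                                      
                                                      
                                                      
                                                      
                                                      
                                                      
                                                      
                                                      
                                                      
                                                      


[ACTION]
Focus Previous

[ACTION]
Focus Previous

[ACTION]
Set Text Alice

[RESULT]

  Phone:      [Alice                                 ]
  Company:    [                                      ]
  Notes:      [123 Main St                           ]
  Active:     [ ]                                     
> Plan:       ( ) Free  ( ) Pro  (●) Enterprise       
                                                      
                                                      
                                                      
                                                      
                                                      
                                                      
                                                      
                                                      
                                                      
                                                      
                                                      
                                                      
                                                      
                                                      
                                                      


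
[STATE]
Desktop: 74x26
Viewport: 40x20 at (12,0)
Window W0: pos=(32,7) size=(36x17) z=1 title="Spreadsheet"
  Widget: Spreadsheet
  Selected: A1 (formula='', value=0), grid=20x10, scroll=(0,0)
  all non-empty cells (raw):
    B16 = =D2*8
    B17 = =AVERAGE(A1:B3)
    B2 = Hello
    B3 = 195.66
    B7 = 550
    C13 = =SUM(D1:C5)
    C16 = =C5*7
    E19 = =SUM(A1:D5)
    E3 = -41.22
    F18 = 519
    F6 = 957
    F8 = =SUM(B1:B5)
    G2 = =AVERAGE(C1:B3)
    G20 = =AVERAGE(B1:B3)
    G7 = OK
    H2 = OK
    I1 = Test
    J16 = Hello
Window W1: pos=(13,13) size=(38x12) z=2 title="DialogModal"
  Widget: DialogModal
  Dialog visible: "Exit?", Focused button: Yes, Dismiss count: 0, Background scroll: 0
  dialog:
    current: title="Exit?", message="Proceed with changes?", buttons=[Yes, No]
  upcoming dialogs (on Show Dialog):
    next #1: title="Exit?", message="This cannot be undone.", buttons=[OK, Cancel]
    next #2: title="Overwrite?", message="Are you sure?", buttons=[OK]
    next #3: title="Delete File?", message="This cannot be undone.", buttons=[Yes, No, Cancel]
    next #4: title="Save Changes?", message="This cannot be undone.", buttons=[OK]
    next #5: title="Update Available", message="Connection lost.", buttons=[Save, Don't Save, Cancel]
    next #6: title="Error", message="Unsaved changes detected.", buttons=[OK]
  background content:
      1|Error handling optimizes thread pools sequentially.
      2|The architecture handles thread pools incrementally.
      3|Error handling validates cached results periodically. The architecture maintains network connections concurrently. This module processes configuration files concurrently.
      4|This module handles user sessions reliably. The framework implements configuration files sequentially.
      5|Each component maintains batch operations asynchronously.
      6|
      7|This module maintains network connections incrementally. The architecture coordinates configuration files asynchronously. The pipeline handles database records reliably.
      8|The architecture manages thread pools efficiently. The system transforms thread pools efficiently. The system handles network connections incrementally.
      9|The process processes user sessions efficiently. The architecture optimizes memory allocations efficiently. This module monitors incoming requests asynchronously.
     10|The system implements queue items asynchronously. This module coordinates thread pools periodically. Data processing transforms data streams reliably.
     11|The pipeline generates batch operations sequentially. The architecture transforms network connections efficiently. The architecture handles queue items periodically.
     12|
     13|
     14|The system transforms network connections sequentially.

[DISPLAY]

                                        
                                        
                                        
                                        
                                        
                                        
                                        
                    ┏━━━━━━━━━━━━━━━━━━━
                    ┃ Spreadsheet       
                    ┠───────────────────
                    ┃A1:                
                    ┃       A       B   
                    ┃-------------------
 ┏━━━━━━━━━━━━━━━━━━━━━━━━━━━━━━━━━━━━┓ 
 ┃ DialogModal                        ┃ 
 ┠────────────────────────────────────┨6
 ┃Error handling optimizes thread pool┃ 
 ┃The a┌───────────────────────┐d pool┃ 
 ┃Error│         Exit?         │d resu┃ 
 ┃This │ Proceed with changes? │ons re┃5


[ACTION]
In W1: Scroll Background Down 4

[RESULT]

                                        
                                        
                                        
                                        
                                        
                                        
                                        
                    ┏━━━━━━━━━━━━━━━━━━━
                    ┃ Spreadsheet       
                    ┠───────────────────
                    ┃A1:                
                    ┃       A       B   
                    ┃-------------------
 ┏━━━━━━━━━━━━━━━━━━━━━━━━━━━━━━━━━━━━┓ 
 ┃ DialogModal                        ┃ 
 ┠────────────────────────────────────┨6
 ┃Each component maintains batch opera┃ 
 ┃     ┌───────────────────────┐      ┃ 
 ┃This │         Exit?         │connec┃ 
 ┃The a│ Proceed with changes? │d pool┃5


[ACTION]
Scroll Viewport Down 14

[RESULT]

                                        
                    ┏━━━━━━━━━━━━━━━━━━━
                    ┃ Spreadsheet       
                    ┠───────────────────
                    ┃A1:                
                    ┃       A       B   
                    ┃-------------------
 ┏━━━━━━━━━━━━━━━━━━━━━━━━━━━━━━━━━━━━┓ 
 ┃ DialogModal                        ┃ 
 ┠────────────────────────────────────┨6
 ┃Each component maintains batch opera┃ 
 ┃     ┌───────────────────────┐      ┃ 
 ┃This │         Exit?         │connec┃ 
 ┃The a│ Proceed with changes? │d pool┃5
 ┃The p│       [Yes]  No       │sions ┃ 
 ┃The s└───────────────────────┘ems as┃ 
 ┃The pipeline generates batch operati┃ 
 ┃                                    ┃━
 ┗━━━━━━━━━━━━━━━━━━━━━━━━━━━━━━━━━━━━┛ 
                                        


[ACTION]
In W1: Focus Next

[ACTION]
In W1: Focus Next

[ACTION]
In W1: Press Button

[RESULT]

                                        
                    ┏━━━━━━━━━━━━━━━━━━━
                    ┃ Spreadsheet       
                    ┠───────────────────
                    ┃A1:                
                    ┃       A       B   
                    ┃-------------------
 ┏━━━━━━━━━━━━━━━━━━━━━━━━━━━━━━━━━━━━┓ 
 ┃ DialogModal                        ┃ 
 ┠────────────────────────────────────┨6
 ┃Each component maintains batch opera┃ 
 ┃                                    ┃ 
 ┃This module maintains network connec┃ 
 ┃The architecture manages thread pool┃5
 ┃The process processes user sessions ┃ 
 ┃The system implements queue items as┃ 
 ┃The pipeline generates batch operati┃ 
 ┃                                    ┃━
 ┗━━━━━━━━━━━━━━━━━━━━━━━━━━━━━━━━━━━━┛ 
                                        


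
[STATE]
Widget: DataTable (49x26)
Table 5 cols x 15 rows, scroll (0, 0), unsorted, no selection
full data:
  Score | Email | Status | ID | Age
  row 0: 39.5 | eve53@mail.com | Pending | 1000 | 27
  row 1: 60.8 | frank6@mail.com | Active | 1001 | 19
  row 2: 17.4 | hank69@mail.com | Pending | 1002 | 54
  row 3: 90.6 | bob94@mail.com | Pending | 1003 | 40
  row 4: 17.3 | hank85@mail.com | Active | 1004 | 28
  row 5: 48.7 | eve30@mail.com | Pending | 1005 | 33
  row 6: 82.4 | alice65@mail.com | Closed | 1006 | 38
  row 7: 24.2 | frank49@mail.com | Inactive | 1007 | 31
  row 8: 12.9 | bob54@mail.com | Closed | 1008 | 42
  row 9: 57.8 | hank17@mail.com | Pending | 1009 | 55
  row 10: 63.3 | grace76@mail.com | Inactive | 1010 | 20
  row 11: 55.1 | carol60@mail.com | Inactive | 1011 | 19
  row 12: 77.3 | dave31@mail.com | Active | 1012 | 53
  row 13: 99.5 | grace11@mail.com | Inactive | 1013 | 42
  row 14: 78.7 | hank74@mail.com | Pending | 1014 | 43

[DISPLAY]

Score│Email           │Status  │ID  │Age         
─────┼────────────────┼────────┼────┼───         
39.5 │eve53@mail.com  │Pending │1000│27          
60.8 │frank6@mail.com │Active  │1001│19          
17.4 │hank69@mail.com │Pending │1002│54          
90.6 │bob94@mail.com  │Pending │1003│40          
17.3 │hank85@mail.com │Active  │1004│28          
48.7 │eve30@mail.com  │Pending │1005│33          
82.4 │alice65@mail.com│Closed  │1006│38          
24.2 │frank49@mail.com│Inactive│1007│31          
12.9 │bob54@mail.com  │Closed  │1008│42          
57.8 │hank17@mail.com │Pending │1009│55          
63.3 │grace76@mail.com│Inactive│1010│20          
55.1 │carol60@mail.com│Inactive│1011│19          
77.3 │dave31@mail.com │Active  │1012│53          
99.5 │grace11@mail.com│Inactive│1013│42          
78.7 │hank74@mail.com │Pending │1014│43          
                                                 
                                                 
                                                 
                                                 
                                                 
                                                 
                                                 
                                                 
                                                 


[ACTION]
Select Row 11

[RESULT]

Score│Email           │Status  │ID  │Age         
─────┼────────────────┼────────┼────┼───         
39.5 │eve53@mail.com  │Pending │1000│27          
60.8 │frank6@mail.com │Active  │1001│19          
17.4 │hank69@mail.com │Pending │1002│54          
90.6 │bob94@mail.com  │Pending │1003│40          
17.3 │hank85@mail.com │Active  │1004│28          
48.7 │eve30@mail.com  │Pending │1005│33          
82.4 │alice65@mail.com│Closed  │1006│38          
24.2 │frank49@mail.com│Inactive│1007│31          
12.9 │bob54@mail.com  │Closed  │1008│42          
57.8 │hank17@mail.com │Pending │1009│55          
63.3 │grace76@mail.com│Inactive│1010│20          
>5.1 │carol60@mail.com│Inactive│1011│19          
77.3 │dave31@mail.com │Active  │1012│53          
99.5 │grace11@mail.com│Inactive│1013│42          
78.7 │hank74@mail.com │Pending │1014│43          
                                                 
                                                 
                                                 
                                                 
                                                 
                                                 
                                                 
                                                 
                                                 


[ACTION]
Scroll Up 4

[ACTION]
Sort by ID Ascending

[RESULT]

Score│Email           │Status  │ID ▲│Age         
─────┼────────────────┼────────┼────┼───         
39.5 │eve53@mail.com  │Pending │1000│27          
60.8 │frank6@mail.com │Active  │1001│19          
17.4 │hank69@mail.com │Pending │1002│54          
90.6 │bob94@mail.com  │Pending │1003│40          
17.3 │hank85@mail.com │Active  │1004│28          
48.7 │eve30@mail.com  │Pending │1005│33          
82.4 │alice65@mail.com│Closed  │1006│38          
24.2 │frank49@mail.com│Inactive│1007│31          
12.9 │bob54@mail.com  │Closed  │1008│42          
57.8 │hank17@mail.com │Pending │1009│55          
63.3 │grace76@mail.com│Inactive│1010│20          
>5.1 │carol60@mail.com│Inactive│1011│19          
77.3 │dave31@mail.com │Active  │1012│53          
99.5 │grace11@mail.com│Inactive│1013│42          
78.7 │hank74@mail.com │Pending │1014│43          
                                                 
                                                 
                                                 
                                                 
                                                 
                                                 
                                                 
                                                 
                                                 


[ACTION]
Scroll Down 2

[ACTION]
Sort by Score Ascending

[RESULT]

Scor▲│Email           │Status  │ID  │Age         
─────┼────────────────┼────────┼────┼───         
12.9 │bob54@mail.com  │Closed  │1008│42          
17.3 │hank85@mail.com │Active  │1004│28          
17.4 │hank69@mail.com │Pending │1002│54          
24.2 │frank49@mail.com│Inactive│1007│31          
39.5 │eve53@mail.com  │Pending │1000│27          
48.7 │eve30@mail.com  │Pending │1005│33          
55.1 │carol60@mail.com│Inactive│1011│19          
57.8 │hank17@mail.com │Pending │1009│55          
60.8 │frank6@mail.com │Active  │1001│19          
63.3 │grace76@mail.com│Inactive│1010│20          
77.3 │dave31@mail.com │Active  │1012│53          
>8.7 │hank74@mail.com │Pending │1014│43          
82.4 │alice65@mail.com│Closed  │1006│38          
90.6 │bob94@mail.com  │Pending │1003│40          
99.5 │grace11@mail.com│Inactive│1013│42          
                                                 
                                                 
                                                 
                                                 
                                                 
                                                 
                                                 
                                                 
                                                 


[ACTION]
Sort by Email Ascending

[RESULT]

Score│Email          ▲│Status  │ID  │Age         
─────┼────────────────┼────────┼────┼───         
82.4 │alice65@mail.com│Closed  │1006│38          
12.9 │bob54@mail.com  │Closed  │1008│42          
90.6 │bob94@mail.com  │Pending │1003│40          
55.1 │carol60@mail.com│Inactive│1011│19          
77.3 │dave31@mail.com │Active  │1012│53          
48.7 │eve30@mail.com  │Pending │1005│33          
39.5 │eve53@mail.com  │Pending │1000│27          
24.2 │frank49@mail.com│Inactive│1007│31          
60.8 │frank6@mail.com │Active  │1001│19          
99.5 │grace11@mail.com│Inactive│1013│42          
63.3 │grace76@mail.com│Inactive│1010│20          
>7.8 │hank17@mail.com │Pending │1009│55          
17.4 │hank69@mail.com │Pending │1002│54          
78.7 │hank74@mail.com │Pending │1014│43          
17.3 │hank85@mail.com │Active  │1004│28          
                                                 
                                                 
                                                 
                                                 
                                                 
                                                 
                                                 
                                                 
                                                 


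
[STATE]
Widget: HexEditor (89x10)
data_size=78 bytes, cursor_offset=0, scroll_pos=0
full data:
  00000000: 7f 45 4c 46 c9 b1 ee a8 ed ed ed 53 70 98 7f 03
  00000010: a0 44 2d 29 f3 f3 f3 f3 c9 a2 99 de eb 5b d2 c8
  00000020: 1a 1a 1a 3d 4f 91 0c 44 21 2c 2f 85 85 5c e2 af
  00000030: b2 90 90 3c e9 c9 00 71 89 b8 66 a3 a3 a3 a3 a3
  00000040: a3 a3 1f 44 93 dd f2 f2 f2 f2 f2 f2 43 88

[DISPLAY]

00000000  7F 45 4c 46 c9 b1 ee a8  ed ed ed 53 70 98 7f 03  |.ELF.......Sp...|           
00000010  a0 44 2d 29 f3 f3 f3 f3  c9 a2 99 de eb 5b d2 c8  |.D-).........[..|           
00000020  1a 1a 1a 3d 4f 91 0c 44  21 2c 2f 85 85 5c e2 af  |...=O..D!,/..\..|           
00000030  b2 90 90 3c e9 c9 00 71  89 b8 66 a3 a3 a3 a3 a3  |...<...q..f.....|           
00000040  a3 a3 1f 44 93 dd f2 f2  f2 f2 f2 f2 43 88        |...D........C.  |           
                                                                                         
                                                                                         
                                                                                         
                                                                                         
                                                                                         


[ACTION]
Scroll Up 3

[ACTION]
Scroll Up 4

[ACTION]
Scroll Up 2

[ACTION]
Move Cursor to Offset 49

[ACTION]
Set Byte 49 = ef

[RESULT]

00000000  7f 45 4c 46 c9 b1 ee a8  ed ed ed 53 70 98 7f 03  |.ELF.......Sp...|           
00000010  a0 44 2d 29 f3 f3 f3 f3  c9 a2 99 de eb 5b d2 c8  |.D-).........[..|           
00000020  1a 1a 1a 3d 4f 91 0c 44  21 2c 2f 85 85 5c e2 af  |...=O..D!,/..\..|           
00000030  b2 EF 90 3c e9 c9 00 71  89 b8 66 a3 a3 a3 a3 a3  |...<...q..f.....|           
00000040  a3 a3 1f 44 93 dd f2 f2  f2 f2 f2 f2 43 88        |...D........C.  |           
                                                                                         
                                                                                         
                                                                                         
                                                                                         
                                                                                         


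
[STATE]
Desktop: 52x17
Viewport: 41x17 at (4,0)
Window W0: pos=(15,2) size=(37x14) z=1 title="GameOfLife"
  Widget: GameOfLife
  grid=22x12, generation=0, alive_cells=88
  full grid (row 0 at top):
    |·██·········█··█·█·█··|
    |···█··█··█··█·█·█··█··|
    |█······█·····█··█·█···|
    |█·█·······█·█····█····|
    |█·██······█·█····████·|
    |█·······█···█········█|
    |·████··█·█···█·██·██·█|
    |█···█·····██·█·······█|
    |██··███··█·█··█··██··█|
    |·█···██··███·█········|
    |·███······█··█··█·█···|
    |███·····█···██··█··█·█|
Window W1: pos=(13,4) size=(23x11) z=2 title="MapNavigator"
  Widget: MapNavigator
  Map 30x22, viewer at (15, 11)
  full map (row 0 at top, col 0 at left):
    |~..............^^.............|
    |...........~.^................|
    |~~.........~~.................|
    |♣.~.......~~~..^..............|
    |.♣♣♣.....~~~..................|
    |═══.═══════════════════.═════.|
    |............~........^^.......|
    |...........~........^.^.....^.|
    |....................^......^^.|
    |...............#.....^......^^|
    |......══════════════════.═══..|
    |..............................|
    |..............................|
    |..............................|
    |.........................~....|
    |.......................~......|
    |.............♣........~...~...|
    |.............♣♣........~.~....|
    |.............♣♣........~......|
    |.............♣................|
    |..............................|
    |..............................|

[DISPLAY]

                                         
                                         
           ┏━━━━━━━━━━━━━━━━━━━━━━━━━━━━━
           ┃ GameOfLife                  
         ┏━━━━━━━━━━━━━━━━━━━━━┓─────────
         ┃ MapNavigator        ┃         
         ┠─────────────────────┨··       
         ┃...............^.....┃··       
         ┃..........#.....^....┃··       
         ┃.══════════════════.═┃█·       
         ┃..........@..........┃·█       
         ┃.....................┃·█       
         ┃.....................┃·█       
         ┃....................~┃·█       
         ┗━━━━━━━━━━━━━━━━━━━━━┛··       
           ┗━━━━━━━━━━━━━━━━━━━━━━━━━━━━━
                                         


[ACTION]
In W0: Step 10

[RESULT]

                                         
                                         
           ┏━━━━━━━━━━━━━━━━━━━━━━━━━━━━━
           ┃ GameOfLife                  
         ┏━━━━━━━━━━━━━━━━━━━━━┓─────────
         ┃ MapNavigator        ┃         
         ┠─────────────────────┨··       
         ┃...............^.....┃··       
         ┃..........#.....^....┃··       
         ┃.══════════════════.═┃··       
         ┃..........@..........┃··       
         ┃.....................┃█·       
         ┃.....................┃█·       
         ┃....................~┃··       
         ┗━━━━━━━━━━━━━━━━━━━━━┛··       
           ┗━━━━━━━━━━━━━━━━━━━━━━━━━━━━━
                                         


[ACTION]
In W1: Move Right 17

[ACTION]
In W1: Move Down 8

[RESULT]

                                         
                                         
           ┏━━━━━━━━━━━━━━━━━━━━━━━━━━━━━
           ┃ GameOfLife                  
         ┏━━━━━━━━━━━━━━━━━━━━━┓─────────
         ┃ MapNavigator        ┃         
         ┠─────────────────────┨··       
         ┃...~...~...          ┃··       
         ┃....~.~....          ┃··       
         ┃....~......          ┃··       
         ┃..........@          ┃··       
         ┃...........          ┃█·       
         ┃...........          ┃█·       
         ┃                     ┃··       
         ┗━━━━━━━━━━━━━━━━━━━━━┛··       
           ┗━━━━━━━━━━━━━━━━━━━━━━━━━━━━━
                                         


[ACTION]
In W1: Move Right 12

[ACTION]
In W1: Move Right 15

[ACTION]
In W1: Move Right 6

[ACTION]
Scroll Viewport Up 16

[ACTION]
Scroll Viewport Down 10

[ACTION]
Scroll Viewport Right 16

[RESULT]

                                         
                                         
    ┏━━━━━━━━━━━━━━━━━━━━━━━━━━━━━━━━━━━┓
    ┃ GameOfLife                        ┃
  ┏━━━━━━━━━━━━━━━━━━━━━┓───────────────┨
  ┃ MapNavigator        ┃               ┃
  ┠─────────────────────┨··             ┃
  ┃...~...~...          ┃··             ┃
  ┃....~.~....          ┃··             ┃
  ┃....~......          ┃··             ┃
  ┃..........@          ┃··             ┃
  ┃...........          ┃█·             ┃
  ┃...........          ┃█·             ┃
  ┃                     ┃··             ┃
  ┗━━━━━━━━━━━━━━━━━━━━━┛··             ┃
    ┗━━━━━━━━━━━━━━━━━━━━━━━━━━━━━━━━━━━┛
                                         


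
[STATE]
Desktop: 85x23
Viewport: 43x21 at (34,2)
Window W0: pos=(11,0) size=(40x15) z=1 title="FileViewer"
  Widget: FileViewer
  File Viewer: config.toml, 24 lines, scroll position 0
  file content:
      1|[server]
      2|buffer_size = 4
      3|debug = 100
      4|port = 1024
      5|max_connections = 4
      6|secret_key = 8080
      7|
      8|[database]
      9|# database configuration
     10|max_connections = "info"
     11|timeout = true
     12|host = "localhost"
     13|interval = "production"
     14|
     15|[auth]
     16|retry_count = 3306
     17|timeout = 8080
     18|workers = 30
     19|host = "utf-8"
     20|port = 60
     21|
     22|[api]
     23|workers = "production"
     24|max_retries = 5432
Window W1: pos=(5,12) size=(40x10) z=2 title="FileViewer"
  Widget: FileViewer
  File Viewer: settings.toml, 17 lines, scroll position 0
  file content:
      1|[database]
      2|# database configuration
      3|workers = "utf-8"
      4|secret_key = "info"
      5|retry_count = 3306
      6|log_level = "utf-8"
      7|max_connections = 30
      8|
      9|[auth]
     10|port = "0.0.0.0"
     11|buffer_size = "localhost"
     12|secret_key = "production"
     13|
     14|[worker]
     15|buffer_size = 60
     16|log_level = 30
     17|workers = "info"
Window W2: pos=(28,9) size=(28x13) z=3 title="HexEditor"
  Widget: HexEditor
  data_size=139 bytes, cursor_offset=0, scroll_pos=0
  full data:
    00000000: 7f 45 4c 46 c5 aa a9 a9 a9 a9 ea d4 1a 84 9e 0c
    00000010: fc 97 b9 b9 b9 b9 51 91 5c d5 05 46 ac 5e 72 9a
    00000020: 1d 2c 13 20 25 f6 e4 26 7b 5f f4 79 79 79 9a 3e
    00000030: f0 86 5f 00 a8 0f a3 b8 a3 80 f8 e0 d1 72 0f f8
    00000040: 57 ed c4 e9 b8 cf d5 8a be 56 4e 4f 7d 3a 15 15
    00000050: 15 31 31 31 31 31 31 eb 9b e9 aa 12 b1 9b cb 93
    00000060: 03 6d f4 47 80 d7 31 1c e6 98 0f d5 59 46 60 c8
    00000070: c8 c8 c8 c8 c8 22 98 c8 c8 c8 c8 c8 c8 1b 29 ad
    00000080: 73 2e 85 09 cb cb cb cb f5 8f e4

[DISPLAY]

────────────────┨                          
               ▲┃                          
               █┃                          
               ░┃                          
               ░┃                          
               ░┃                          
               ░┃                          
━━━━━━━━━━━━━━━━━━━━━┓                     
ditor                ┃                     
─────────────────────┨                     
000  7F 45 4c 46 c5 a┃                     
010  fc 97 b9 b9 b9 b┃                     
020  1d 2c 13 20 25 f┃                     
030  f0 86 5f 00 a8 0┃                     
040  57 ed c4 e9 b8 c┃                     
050  15 31 31 31 31 3┃                     
060  03 6d f4 47 80 d┃                     
070  c8 c8 c8 c8 c8 2┃                     
080  73 2e 85 09 cb c┃                     
━━━━━━━━━━━━━━━━━━━━━┛                     
                                           


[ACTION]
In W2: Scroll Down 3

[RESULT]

────────────────┨                          
               ▲┃                          
               █┃                          
               ░┃                          
               ░┃                          
               ░┃                          
               ░┃                          
━━━━━━━━━━━━━━━━━━━━━┓                     
ditor                ┃                     
─────────────────────┨                     
030  f0 86 5f 00 a8 0┃                     
040  57 ed c4 e9 b8 c┃                     
050  15 31 31 31 31 3┃                     
060  03 6d f4 47 80 d┃                     
070  c8 c8 c8 c8 c8 2┃                     
080  73 2e 85 09 cb c┃                     
                     ┃                     
                     ┃                     
                     ┃                     
━━━━━━━━━━━━━━━━━━━━━┛                     
                                           


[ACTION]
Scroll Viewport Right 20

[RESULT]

────────┨                                  
       ▲┃                                  
       █┃                                  
       ░┃                                  
       ░┃                                  
       ░┃                                  
       ░┃                                  
━━━━━━━━━━━━━┓                             
             ┃                             
─────────────┨                             
86 5f 00 a8 0┃                             
ed c4 e9 b8 c┃                             
31 31 31 31 3┃                             
6d f4 47 80 d┃                             
c8 c8 c8 c8 2┃                             
2e 85 09 cb c┃                             
             ┃                             
             ┃                             
             ┃                             
━━━━━━━━━━━━━┛                             
                                           


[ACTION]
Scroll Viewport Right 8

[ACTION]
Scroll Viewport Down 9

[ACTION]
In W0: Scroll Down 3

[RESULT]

────────┨                                  
       ▲┃                                  
       ░┃                                  
       ░┃                                  
       █┃                                  
       ░┃                                  
       ░┃                                  
━━━━━━━━━━━━━┓                             
             ┃                             
─────────────┨                             
86 5f 00 a8 0┃                             
ed c4 e9 b8 c┃                             
31 31 31 31 3┃                             
6d f4 47 80 d┃                             
c8 c8 c8 c8 2┃                             
2e 85 09 cb c┃                             
             ┃                             
             ┃                             
             ┃                             
━━━━━━━━━━━━━┛                             
                                           
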